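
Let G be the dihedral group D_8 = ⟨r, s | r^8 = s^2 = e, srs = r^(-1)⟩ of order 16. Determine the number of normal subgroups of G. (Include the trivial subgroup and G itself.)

G has 19 subgroups. Checking conjugation-invariance by order — order 1: 1/1 normal; order 2: 1/9 normal; order 4: 1/5 normal; order 8: 3/3 normal; order 16: 1/1 normal.
Total normal subgroups: 7.

7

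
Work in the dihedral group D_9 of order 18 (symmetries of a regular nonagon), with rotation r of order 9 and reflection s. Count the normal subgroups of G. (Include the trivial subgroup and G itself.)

G has 16 subgroups. Checking conjugation-invariance by order — order 1: 1/1 normal; order 2: 0/9 normal; order 3: 1/1 normal; order 6: 0/3 normal; order 9: 1/1 normal; order 18: 1/1 normal.
Total normal subgroups: 4.

4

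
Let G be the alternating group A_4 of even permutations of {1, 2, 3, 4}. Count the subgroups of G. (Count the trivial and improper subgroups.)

10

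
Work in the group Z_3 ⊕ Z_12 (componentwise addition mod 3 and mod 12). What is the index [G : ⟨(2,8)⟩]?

12

|⟨(2,8)⟩| = 3 and |G| = 36.
By Lagrange, [G : H] = |G|/|H| = 36/3 = 12.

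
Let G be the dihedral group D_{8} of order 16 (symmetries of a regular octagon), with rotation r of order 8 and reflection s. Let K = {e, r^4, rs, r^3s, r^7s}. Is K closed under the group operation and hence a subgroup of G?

|K| = 5 does not divide |G| = 16, so by Lagrange K is not a subgroup.

No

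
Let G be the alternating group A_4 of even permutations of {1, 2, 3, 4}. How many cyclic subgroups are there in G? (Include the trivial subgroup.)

8

Each element a generates a cyclic subgroup ⟨a⟩; distinct elements may generate the same one (a cyclic group of order d has φ(d) generators).
Cyclic subgroups by order — order 1: 1; order 2: 3; order 3: 4.
Total: 8.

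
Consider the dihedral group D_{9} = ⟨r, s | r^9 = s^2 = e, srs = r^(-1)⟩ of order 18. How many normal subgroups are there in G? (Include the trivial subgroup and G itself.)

4

G has 16 subgroups. Checking conjugation-invariance by order — order 1: 1/1 normal; order 2: 0/9 normal; order 3: 1/1 normal; order 6: 0/3 normal; order 9: 1/1 normal; order 18: 1/1 normal.
Total normal subgroups: 4.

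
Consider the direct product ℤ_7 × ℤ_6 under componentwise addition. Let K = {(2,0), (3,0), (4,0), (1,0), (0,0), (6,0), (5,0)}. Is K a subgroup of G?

Yes

|K| = 7 divides |G| = 42, consistent with Lagrange.
K contains the identity, every element's inverse is in K, and K is closed under +: it is a subgroup.
In fact K = ⟨(4,0)⟩.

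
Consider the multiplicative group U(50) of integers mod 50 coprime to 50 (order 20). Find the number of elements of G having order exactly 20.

8

The elements of order 20 are: 3, 13, 17, 23, 27, 33, 37, 47.
That's 8.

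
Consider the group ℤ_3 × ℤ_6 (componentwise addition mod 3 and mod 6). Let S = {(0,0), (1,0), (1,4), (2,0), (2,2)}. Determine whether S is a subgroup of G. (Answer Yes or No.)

No

|S| = 5 does not divide |G| = 18, so by Lagrange S is not a subgroup.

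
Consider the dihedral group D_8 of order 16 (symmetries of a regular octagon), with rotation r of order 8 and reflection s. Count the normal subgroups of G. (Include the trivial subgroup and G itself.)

7

G has 19 subgroups. Checking conjugation-invariance by order — order 1: 1/1 normal; order 2: 1/9 normal; order 4: 1/5 normal; order 8: 3/3 normal; order 16: 1/1 normal.
Total normal subgroups: 7.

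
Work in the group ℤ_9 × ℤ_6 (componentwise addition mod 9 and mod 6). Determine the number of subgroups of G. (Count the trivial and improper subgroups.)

20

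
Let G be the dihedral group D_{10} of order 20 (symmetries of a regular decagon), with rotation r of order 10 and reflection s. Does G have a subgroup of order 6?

6 does not divide |G| = 20, so by Lagrange no subgroup of order 6 exists.

No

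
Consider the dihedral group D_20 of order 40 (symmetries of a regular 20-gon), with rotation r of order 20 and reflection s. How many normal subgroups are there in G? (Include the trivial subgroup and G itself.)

G has 48 subgroups. Checking conjugation-invariance by order — order 1: 1/1 normal; order 2: 1/21 normal; order 4: 1/11 normal; order 5: 1/1 normal; order 8: 0/5 normal; order 10: 1/5 normal; order 20: 3/3 normal; order 40: 1/1 normal.
Total normal subgroups: 9.

9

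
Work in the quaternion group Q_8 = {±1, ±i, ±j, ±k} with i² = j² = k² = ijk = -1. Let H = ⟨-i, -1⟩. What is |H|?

4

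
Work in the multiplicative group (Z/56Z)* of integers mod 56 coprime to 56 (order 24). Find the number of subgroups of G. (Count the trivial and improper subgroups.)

|G| = 24, so by Lagrange every subgroup order divides 24. Divisors: 1, 2, 3, 4, 6, 8, 12, 24.
Subgroups by order — order 1: 1; order 2: 7; order 3: 1; order 4: 7; order 6: 7; order 8: 1; order 12: 7; order 24: 1.
Total: 1 + 7 + 1 + 7 + 7 + 1 + 7 + 1 = 32.

32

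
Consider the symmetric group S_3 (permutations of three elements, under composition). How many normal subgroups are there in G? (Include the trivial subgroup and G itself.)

G has 6 subgroups. Checking conjugation-invariance by order — order 1: 1/1 normal; order 2: 0/3 normal; order 3: 1/1 normal; order 6: 1/1 normal.
Total normal subgroups: 3.

3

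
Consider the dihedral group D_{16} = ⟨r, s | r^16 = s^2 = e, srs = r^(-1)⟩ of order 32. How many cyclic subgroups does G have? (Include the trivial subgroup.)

A cyclic subgroup of order d is generated by each of its φ(d) elements of order d, so the cyclic subgroups of order d number (#elements of order d)/φ(d).
Cyclic subgroups by order — order 1: 1; order 2: 17; order 4: 1; order 8: 1; order 16: 1.
Total: 21.

21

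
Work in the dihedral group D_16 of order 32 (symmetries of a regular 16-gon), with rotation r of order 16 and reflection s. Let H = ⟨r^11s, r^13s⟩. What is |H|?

|⟨r^11s⟩| = 2 and |⟨r^13s⟩| = 2, so |H| is a multiple of lcm(2, 2) = 2 and divides |G| = 32.
Closing under the operation: H = {e, r^2, r^4, r^6, r^8, r^10, r^12, r^14, rs, r^3s, r^5s, r^7s, r^9s, r^11s, r^13s, r^15s}, so |H| = 16.

16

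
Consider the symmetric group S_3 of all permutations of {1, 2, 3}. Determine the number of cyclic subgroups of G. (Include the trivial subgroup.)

5

A cyclic subgroup of order d is generated by each of its φ(d) elements of order d, so the cyclic subgroups of order d number (#elements of order d)/φ(d).
Cyclic subgroups by order — order 1: 1; order 2: 3; order 3: 1.
Total: 5.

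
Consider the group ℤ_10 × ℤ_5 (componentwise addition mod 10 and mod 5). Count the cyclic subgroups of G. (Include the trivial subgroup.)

Group the elements of G by the cyclic subgroup they generate; each cyclic subgroup of order d accounts for φ(d) elements.
Cyclic subgroups by order — order 1: 1; order 2: 1; order 5: 6; order 10: 6.
Total: 14.

14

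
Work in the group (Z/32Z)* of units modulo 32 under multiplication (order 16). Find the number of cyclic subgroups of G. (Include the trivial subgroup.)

Group the elements of G by the cyclic subgroup they generate; each cyclic subgroup of order d accounts for φ(d) elements.
Cyclic subgroups by order — order 1: 1; order 2: 3; order 4: 2; order 8: 2.
Total: 8.

8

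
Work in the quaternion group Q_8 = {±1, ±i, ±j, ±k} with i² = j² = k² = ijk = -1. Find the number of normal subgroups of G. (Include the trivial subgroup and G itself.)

G has 6 subgroups. Checking conjugation-invariance by order — order 1: 1/1 normal; order 2: 1/1 normal; order 4: 3/3 normal; order 8: 1/1 normal.
Total normal subgroups: 6.

6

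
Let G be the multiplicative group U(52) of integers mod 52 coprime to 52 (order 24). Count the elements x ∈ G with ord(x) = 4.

The elements of order 4 are: 5, 21, 31, 47.
That's 4.

4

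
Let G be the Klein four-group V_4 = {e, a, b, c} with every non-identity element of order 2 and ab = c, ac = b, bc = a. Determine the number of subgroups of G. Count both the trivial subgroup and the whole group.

5

|G| = 4, so by Lagrange every subgroup order divides 4. Divisors: 1, 2, 4.
Subgroups by order — order 1: 1; order 2: 3; order 4: 1.
Total: 1 + 3 + 1 = 5.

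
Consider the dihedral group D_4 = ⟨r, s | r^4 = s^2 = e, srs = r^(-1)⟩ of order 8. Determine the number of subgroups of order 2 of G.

|G| = 8 and 2 | 8, so subgroups of order 2 are possible by Lagrange.
The subgroups of order 2 are: {e, r^2}; {e, r^2s}; {e, r^3s}; {e, rs}; … (5 in all).
So G has 5 subgroups of order 2.

5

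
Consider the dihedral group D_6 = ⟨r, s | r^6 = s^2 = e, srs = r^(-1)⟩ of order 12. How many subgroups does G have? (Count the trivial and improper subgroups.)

|G| = 12, so by Lagrange every subgroup order divides 12. Divisors: 1, 2, 3, 4, 6, 12.
Subgroups by order — order 1: 1; order 2: 7; order 3: 1; order 4: 3; order 6: 3; order 12: 1.
Total: 1 + 7 + 1 + 3 + 3 + 1 = 16.

16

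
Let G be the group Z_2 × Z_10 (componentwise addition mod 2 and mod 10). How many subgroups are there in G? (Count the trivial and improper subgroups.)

10

|G| = 20, so by Lagrange every subgroup order divides 20. Divisors: 1, 2, 4, 5, 10, 20.
Subgroups by order — order 1: 1; order 2: 3; order 4: 1; order 5: 1; order 10: 3; order 20: 1.
Total: 1 + 3 + 1 + 1 + 3 + 1 = 10.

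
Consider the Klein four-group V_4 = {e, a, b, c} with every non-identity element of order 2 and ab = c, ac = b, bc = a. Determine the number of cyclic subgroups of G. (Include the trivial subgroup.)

4

Group the elements of G by the cyclic subgroup they generate; each cyclic subgroup of order d accounts for φ(d) elements.
Cyclic subgroups by order — order 1: 1; order 2: 3.
Total: 4.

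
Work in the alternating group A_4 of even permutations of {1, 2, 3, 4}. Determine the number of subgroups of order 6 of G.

|G| = 12 and 6 | 12, so subgroups of order 6 are possible by Lagrange.
Checking all subgroups of G, none has order 6.
So G has 0 subgroups of order 6.

0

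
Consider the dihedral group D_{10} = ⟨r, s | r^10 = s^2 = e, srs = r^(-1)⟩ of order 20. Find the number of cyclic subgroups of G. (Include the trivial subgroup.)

14

Each element a generates a cyclic subgroup ⟨a⟩; distinct elements may generate the same one (a cyclic group of order d has φ(d) generators).
Cyclic subgroups by order — order 1: 1; order 2: 11; order 5: 1; order 10: 1.
Total: 14.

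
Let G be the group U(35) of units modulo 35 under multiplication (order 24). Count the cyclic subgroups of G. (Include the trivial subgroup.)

Group the elements of G by the cyclic subgroup they generate; each cyclic subgroup of order d accounts for φ(d) elements.
Cyclic subgroups by order — order 1: 1; order 2: 3; order 3: 1; order 4: 2; order 6: 3; order 12: 2.
Total: 12.

12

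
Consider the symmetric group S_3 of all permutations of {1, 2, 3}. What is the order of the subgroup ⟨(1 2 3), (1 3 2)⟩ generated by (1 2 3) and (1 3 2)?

3

|⟨(1 2 3)⟩| = 3 and |⟨(1 3 2)⟩| = 3, so |H| is a multiple of lcm(3, 3) = 3 and divides |G| = 6.
Closing under the operation: H = {e, (1 2 3), (1 3 2)}, so |H| = 3.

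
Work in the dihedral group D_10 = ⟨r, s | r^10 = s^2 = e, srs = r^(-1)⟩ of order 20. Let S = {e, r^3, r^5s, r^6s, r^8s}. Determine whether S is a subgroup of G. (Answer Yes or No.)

No

r^3 ∈ S but its inverse r^7 ∉ S, so S is not a subgroup.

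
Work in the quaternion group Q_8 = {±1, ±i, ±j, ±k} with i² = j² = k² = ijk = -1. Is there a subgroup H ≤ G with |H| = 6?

No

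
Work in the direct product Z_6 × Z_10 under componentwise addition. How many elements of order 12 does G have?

An element (a,b) has order lcm(ord(a), ord(b)); count pairs with lcm equal to 12.
Enumerating gives 0 such elements.

0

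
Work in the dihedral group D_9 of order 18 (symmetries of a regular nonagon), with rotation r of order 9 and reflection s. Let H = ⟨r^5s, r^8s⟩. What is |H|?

|⟨r^5s⟩| = 2 and |⟨r^8s⟩| = 2, so |H| is a multiple of lcm(2, 2) = 2 and divides |G| = 18.
Closing under the operation: H = {e, r^3, r^6, r^2s, r^5s, r^8s}, so |H| = 6.

6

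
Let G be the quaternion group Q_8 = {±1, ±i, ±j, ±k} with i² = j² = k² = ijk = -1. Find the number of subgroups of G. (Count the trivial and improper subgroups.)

|G| = 8, so by Lagrange every subgroup order divides 8. Divisors: 1, 2, 4, 8.
Subgroups by order — order 1: 1; order 2: 1; order 4: 3; order 8: 1.
Total: 1 + 1 + 3 + 1 = 6.

6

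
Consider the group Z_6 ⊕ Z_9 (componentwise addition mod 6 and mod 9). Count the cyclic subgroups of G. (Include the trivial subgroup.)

A cyclic subgroup of order d is generated by each of its φ(d) elements of order d, so the cyclic subgroups of order d number (#elements of order d)/φ(d).
Cyclic subgroups by order — order 1: 1; order 2: 1; order 3: 4; order 6: 4; order 9: 3; order 18: 3.
Total: 16.

16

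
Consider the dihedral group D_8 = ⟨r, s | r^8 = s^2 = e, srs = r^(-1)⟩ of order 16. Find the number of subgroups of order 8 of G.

3

|G| = 16 and 8 | 16, so subgroups of order 8 are possible by Lagrange.
The subgroups of order 8 are: {e, r, r^2, r^3, r^4, r^5, r^6, r^7}; {e, r^2, r^4, r^6, s, r^2s, r^4s, r^6s}; {e, r^2, r^4, r^6, rs, r^3s, r^5s, r^7s}.
So G has 3 subgroups of order 8.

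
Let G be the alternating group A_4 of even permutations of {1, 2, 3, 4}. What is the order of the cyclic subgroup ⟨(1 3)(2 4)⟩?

2

Computing powers of (1 3)(2 4): the smallest k with ((1 3)(2 4))^k = e is k = 2.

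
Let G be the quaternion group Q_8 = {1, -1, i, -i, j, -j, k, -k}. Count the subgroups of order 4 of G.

3

|G| = 8 and 4 | 8, so subgroups of order 4 are possible by Lagrange.
The subgroups of order 4 are: {1, -1, i, -i}; {1, -1, j, -j}; {1, -1, k, -k}.
So G has 3 subgroups of order 4.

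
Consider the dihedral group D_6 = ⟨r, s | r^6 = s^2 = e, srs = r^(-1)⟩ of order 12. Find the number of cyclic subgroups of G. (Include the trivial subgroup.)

Group the elements of G by the cyclic subgroup they generate; each cyclic subgroup of order d accounts for φ(d) elements.
Cyclic subgroups by order — order 1: 1; order 2: 7; order 3: 1; order 6: 1.
Total: 10.

10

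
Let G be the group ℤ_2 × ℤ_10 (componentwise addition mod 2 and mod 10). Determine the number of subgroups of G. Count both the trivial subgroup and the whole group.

|G| = 20, so by Lagrange every subgroup order divides 20. Divisors: 1, 2, 4, 5, 10, 20.
Subgroups by order — order 1: 1; order 2: 3; order 4: 1; order 5: 1; order 10: 3; order 20: 1.
Total: 1 + 3 + 1 + 1 + 3 + 1 = 10.

10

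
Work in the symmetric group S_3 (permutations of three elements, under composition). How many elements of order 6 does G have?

No element of G has order 6 (even though 6 | 6).

0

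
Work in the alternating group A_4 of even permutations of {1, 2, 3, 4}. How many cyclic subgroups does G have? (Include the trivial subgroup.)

Group the elements of G by the cyclic subgroup they generate; each cyclic subgroup of order d accounts for φ(d) elements.
Cyclic subgroups by order — order 1: 1; order 2: 3; order 3: 4.
Total: 8.

8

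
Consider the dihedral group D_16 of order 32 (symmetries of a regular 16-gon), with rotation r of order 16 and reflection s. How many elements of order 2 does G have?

17

Enumerating element orders in G gives 17 elements of order 2.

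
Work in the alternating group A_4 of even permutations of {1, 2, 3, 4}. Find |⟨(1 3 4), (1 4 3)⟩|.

|⟨(1 3 4)⟩| = 3 and |⟨(1 4 3)⟩| = 3, so |H| is a multiple of lcm(3, 3) = 3 and divides |G| = 12.
Closing under the operation: H = {e, (1 3 4), (1 4 3)}, so |H| = 3.

3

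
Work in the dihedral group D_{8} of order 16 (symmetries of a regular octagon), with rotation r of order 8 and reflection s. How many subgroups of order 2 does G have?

|G| = 16 and 2 | 16, so subgroups of order 2 are possible by Lagrange.
The subgroups of order 2 are: {e, r^2s}; {e, r^3s}; {e, r^4}; {e, r^4s}; … (9 in all).
So G has 9 subgroups of order 2.

9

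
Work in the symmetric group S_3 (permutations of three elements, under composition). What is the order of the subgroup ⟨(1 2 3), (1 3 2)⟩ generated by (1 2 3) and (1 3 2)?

3

|⟨(1 2 3)⟩| = 3 and |⟨(1 3 2)⟩| = 3, so |H| is a multiple of lcm(3, 3) = 3 and divides |G| = 6.
Closing under the operation: H = {e, (1 2 3), (1 3 2)}, so |H| = 3.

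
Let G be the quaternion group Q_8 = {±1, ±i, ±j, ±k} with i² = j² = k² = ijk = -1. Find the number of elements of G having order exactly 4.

6

The elements of order 4 are: i, -i, j, -j, k, -k.
That's 6.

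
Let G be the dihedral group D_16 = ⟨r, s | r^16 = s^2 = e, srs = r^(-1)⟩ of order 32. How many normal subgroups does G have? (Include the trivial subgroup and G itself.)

8

G has 36 subgroups. Checking conjugation-invariance by order — order 1: 1/1 normal; order 2: 1/17 normal; order 4: 1/9 normal; order 8: 1/5 normal; order 16: 3/3 normal; order 32: 1/1 normal.
Total normal subgroups: 8.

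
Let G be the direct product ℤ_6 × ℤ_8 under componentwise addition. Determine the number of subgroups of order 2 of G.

3

|G| = 48 and 2 | 48, so subgroups of order 2 are possible by Lagrange.
The subgroups of order 2 are: {(0,0), (0,4)}; {(0,0), (3,0)}; {(0,0), (3,4)}.
So G has 3 subgroups of order 2.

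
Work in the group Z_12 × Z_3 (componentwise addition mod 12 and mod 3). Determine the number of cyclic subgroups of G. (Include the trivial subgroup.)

15

A cyclic subgroup of order d is generated by each of its φ(d) elements of order d, so the cyclic subgroups of order d number (#elements of order d)/φ(d).
Cyclic subgroups by order — order 1: 1; order 2: 1; order 3: 4; order 4: 1; order 6: 4; order 12: 4.
Total: 15.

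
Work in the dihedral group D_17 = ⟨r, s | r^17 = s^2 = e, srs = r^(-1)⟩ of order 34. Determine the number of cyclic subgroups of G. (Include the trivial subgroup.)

19

A cyclic subgroup of order d is generated by each of its φ(d) elements of order d, so the cyclic subgroups of order d number (#elements of order d)/φ(d).
Cyclic subgroups by order — order 1: 1; order 2: 17; order 17: 1.
Total: 19.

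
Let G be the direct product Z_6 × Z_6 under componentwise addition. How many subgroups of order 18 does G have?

|G| = 36 and 18 | 36, so subgroups of order 18 are possible by Lagrange.
The subgroups of order 18 are: {(0,0), (0,1), (0,2), (0,3), (0,4), (0,5), (2,0), (2,1), (2,2), (2,3), (2,4), (2,5), (4,0), (4,1), (4,2), (4,3), (4,4), (4,5)}; {(0,0), (0,2), (0,4), (1,0), (1,2), (1,4), (2,0), (2,2), (2,4), (3,0), (3,2), (3,4), (4,0), (4,2), (4,4), (5,0), (5,2), (5,4)}; {(0,0), (0,2), (0,4), (1,1), (1,3), (1,5), (2,0), (2,2), (2,4), (3,1), (3,3), (3,5), (4,0), (4,2), (4,4), (5,1), (5,3), (5,5)}.
So G has 3 subgroups of order 18.

3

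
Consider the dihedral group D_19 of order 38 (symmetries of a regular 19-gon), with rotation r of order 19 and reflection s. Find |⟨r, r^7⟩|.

|⟨r⟩| = 19 and |⟨r^7⟩| = 19, so |H| is a multiple of lcm(19, 19) = 19 and divides |G| = 38.
Closing under the operation: H = {e, r, r^2, r^3, r^4, r^5, r^6, r^7, r^8, r^9, r^10, r^11, r^12, r^13, r^14, r^15, r^16, r^17, r^18}, so |H| = 19.

19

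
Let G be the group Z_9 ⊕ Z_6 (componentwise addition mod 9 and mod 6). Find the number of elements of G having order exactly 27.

0

An element (a,b) has order lcm(ord(a), ord(b)); count pairs with lcm equal to 27.
Enumerating gives 0 such elements.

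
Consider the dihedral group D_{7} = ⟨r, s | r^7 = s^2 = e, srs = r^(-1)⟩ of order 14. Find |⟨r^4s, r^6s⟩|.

|⟨r^4s⟩| = 2 and |⟨r^6s⟩| = 2, so |H| is a multiple of lcm(2, 2) = 2 and divides |G| = 14.
Closing {r^4s, r^6s} under the group operation gives all of G, so |H| = 14.

14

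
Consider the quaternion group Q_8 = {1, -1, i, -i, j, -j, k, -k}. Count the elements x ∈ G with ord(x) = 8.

0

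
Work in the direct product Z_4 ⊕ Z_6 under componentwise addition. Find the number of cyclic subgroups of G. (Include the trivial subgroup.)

12

A cyclic subgroup of order d is generated by each of its φ(d) elements of order d, so the cyclic subgroups of order d number (#elements of order d)/φ(d).
Cyclic subgroups by order — order 1: 1; order 2: 3; order 3: 1; order 4: 2; order 6: 3; order 12: 2.
Total: 12.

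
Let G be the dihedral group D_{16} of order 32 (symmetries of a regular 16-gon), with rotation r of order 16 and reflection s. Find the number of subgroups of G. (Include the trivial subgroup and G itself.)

|G| = 32, so by Lagrange every subgroup order divides 32. Divisors: 1, 2, 4, 8, 16, 32.
Subgroups by order — order 1: 1; order 2: 17; order 4: 9; order 8: 5; order 16: 3; order 32: 1.
Total: 1 + 17 + 9 + 5 + 3 + 1 = 36.

36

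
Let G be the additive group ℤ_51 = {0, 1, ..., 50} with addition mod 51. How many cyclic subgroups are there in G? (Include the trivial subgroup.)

4

A cyclic subgroup of order d is generated by each of its φ(d) elements of order d, so the cyclic subgroups of order d number (#elements of order d)/φ(d).
Cyclic subgroups by order — order 1: 1; order 3: 1; order 17: 1; order 51: 1.
Total: 4.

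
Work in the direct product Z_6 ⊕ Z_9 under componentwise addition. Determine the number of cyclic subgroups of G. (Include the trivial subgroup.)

16

Group the elements of G by the cyclic subgroup they generate; each cyclic subgroup of order d accounts for φ(d) elements.
Cyclic subgroups by order — order 1: 1; order 2: 1; order 3: 4; order 6: 4; order 9: 3; order 18: 3.
Total: 16.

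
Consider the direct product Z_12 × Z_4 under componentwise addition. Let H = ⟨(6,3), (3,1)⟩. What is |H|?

|⟨(6,3)⟩| = 4 and |⟨(3,1)⟩| = 4, so |H| is a multiple of lcm(4, 4) = 4 and divides |G| = 48.
Closing under the operation: H = {(0,0), (0,1), (0,2), (0,3), (3,0), (3,1), (3,2), (3,3), (6,0), (6,1), (6,2), (6,3), (9,0), (9,1), (9,2), (9,3)}, so |H| = 16.

16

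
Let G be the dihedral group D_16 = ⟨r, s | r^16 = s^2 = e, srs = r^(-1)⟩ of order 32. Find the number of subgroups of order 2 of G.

17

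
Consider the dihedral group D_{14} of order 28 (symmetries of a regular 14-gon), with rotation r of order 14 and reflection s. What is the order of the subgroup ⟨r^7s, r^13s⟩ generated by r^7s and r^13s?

|⟨r^7s⟩| = 2 and |⟨r^13s⟩| = 2, so |H| is a multiple of lcm(2, 2) = 2 and divides |G| = 28.
Closing under the operation: H = {e, r^2, r^4, r^6, r^8, r^10, r^12, rs, r^3s, r^5s, r^7s, r^9s, r^11s, r^13s}, so |H| = 14.

14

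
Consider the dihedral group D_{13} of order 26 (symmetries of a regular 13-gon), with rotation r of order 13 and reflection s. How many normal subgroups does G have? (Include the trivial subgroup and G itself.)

3

G has 16 subgroups. Checking conjugation-invariance by order — order 1: 1/1 normal; order 2: 0/13 normal; order 13: 1/1 normal; order 26: 1/1 normal.
Total normal subgroups: 3.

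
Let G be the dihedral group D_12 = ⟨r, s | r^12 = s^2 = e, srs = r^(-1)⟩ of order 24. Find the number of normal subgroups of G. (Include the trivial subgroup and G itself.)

9

G has 34 subgroups. Checking conjugation-invariance by order — order 1: 1/1 normal; order 2: 1/13 normal; order 3: 1/1 normal; order 4: 1/7 normal; order 6: 1/5 normal; order 8: 0/3 normal; order 12: 3/3 normal; order 24: 1/1 normal.
Total normal subgroups: 9.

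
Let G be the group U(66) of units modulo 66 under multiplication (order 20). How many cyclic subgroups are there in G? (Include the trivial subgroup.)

8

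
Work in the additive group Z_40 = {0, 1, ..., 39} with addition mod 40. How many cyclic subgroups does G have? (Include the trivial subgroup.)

8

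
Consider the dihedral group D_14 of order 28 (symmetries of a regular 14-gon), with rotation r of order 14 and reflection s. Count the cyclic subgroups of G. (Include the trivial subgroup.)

18

A cyclic subgroup of order d is generated by each of its φ(d) elements of order d, so the cyclic subgroups of order d number (#elements of order d)/φ(d).
Cyclic subgroups by order — order 1: 1; order 2: 15; order 7: 1; order 14: 1.
Total: 18.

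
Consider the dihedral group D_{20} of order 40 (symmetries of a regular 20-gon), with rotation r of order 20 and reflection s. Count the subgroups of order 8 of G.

|G| = 40 and 8 | 40, so subgroups of order 8 are possible by Lagrange.
The subgroups of order 8 are: {e, r^5, r^10, r^15, s, r^5s, r^10s, r^15s}; {e, r^5, r^10, r^15, rs, r^6s, r^11s, r^16s}; {e, r^5, r^10, r^15, r^2s, r^7s, r^12s, r^17s}; {e, r^5, r^10, r^15, r^3s, r^8s, r^13s, r^18s}; … (5 in all).
So G has 5 subgroups of order 8.

5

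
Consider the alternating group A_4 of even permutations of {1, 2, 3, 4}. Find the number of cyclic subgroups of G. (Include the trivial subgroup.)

A cyclic subgroup of order d is generated by each of its φ(d) elements of order d, so the cyclic subgroups of order d number (#elements of order d)/φ(d).
Cyclic subgroups by order — order 1: 1; order 2: 3; order 3: 4.
Total: 8.

8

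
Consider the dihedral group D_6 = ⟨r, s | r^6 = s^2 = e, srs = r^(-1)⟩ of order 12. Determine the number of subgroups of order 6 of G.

3

|G| = 12 and 6 | 12, so subgroups of order 6 are possible by Lagrange.
The subgroups of order 6 are: {e, r, r^2, r^3, r^4, r^5}; {e, r^2, r^4, s, r^2s, r^4s}; {e, r^2, r^4, rs, r^3s, r^5s}.
So G has 3 subgroups of order 6.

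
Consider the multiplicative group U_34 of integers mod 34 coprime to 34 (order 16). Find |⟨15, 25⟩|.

|⟨15⟩| = 8 and |⟨25⟩| = 8, so |H| is a multiple of lcm(8, 8) = 8 and divides |G| = 16.
Closing under the operation: H = {1, 9, 13, 15, 19, 21, 25, 33}, so |H| = 8.

8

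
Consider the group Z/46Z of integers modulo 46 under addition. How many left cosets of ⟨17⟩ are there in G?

|⟨17⟩| = 46 and |G| = 46.
By Lagrange, [G : H] = |G|/|H| = 46/46 = 1.

1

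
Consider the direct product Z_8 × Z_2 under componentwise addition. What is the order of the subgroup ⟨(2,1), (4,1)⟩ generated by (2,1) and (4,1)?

8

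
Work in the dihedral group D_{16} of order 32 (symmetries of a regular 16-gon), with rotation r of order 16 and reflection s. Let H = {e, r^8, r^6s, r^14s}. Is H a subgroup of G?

Yes

|H| = 4 divides |G| = 32, consistent with Lagrange.
H contains the identity, every element's inverse is in H, and H is closed under ·: it is a subgroup.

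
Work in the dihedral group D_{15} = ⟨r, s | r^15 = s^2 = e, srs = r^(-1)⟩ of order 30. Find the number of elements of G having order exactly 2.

15

Enumerating element orders in G gives 15 elements of order 2.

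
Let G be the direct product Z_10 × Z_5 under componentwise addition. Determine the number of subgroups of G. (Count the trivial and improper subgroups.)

16

|G| = 50, so by Lagrange every subgroup order divides 50. Divisors: 1, 2, 5, 10, 25, 50.
Subgroups by order — order 1: 1; order 2: 1; order 5: 6; order 10: 6; order 25: 1; order 50: 1.
Total: 1 + 1 + 6 + 6 + 1 + 1 = 16.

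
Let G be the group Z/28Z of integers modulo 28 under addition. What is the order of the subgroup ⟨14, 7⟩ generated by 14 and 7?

4

|⟨14⟩| = 2 and |⟨7⟩| = 4, so |H| is a multiple of lcm(2, 4) = 4 and divides |G| = 28.
Closing under the operation: H = {0, 7, 14, 21}, so |H| = 4.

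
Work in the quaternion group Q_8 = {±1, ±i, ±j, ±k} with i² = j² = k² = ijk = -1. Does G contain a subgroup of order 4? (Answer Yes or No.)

4 | 8. A subgroup of order 4 is {1, -1, i, -i}.

Yes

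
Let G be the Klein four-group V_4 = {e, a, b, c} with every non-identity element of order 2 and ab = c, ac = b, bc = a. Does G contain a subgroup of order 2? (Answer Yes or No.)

2 | 4. A subgroup of order 2 is {e, a}.

Yes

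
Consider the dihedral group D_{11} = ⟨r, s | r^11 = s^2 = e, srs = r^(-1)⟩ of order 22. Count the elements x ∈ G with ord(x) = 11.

Enumerating element orders in G gives 10 elements of order 11.

10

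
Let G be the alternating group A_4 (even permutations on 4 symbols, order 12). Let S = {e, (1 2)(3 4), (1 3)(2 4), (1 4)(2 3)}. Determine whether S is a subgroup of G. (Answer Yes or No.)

Yes

|S| = 4 divides |G| = 12, consistent with Lagrange.
S contains the identity, every element's inverse is in S, and S is closed under ∘: it is a subgroup.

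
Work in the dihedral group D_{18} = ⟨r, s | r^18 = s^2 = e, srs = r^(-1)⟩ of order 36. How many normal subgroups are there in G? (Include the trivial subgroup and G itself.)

G has 45 subgroups. Checking conjugation-invariance by order — order 1: 1/1 normal; order 2: 1/19 normal; order 3: 1/1 normal; order 4: 0/9 normal; order 6: 1/7 normal; order 9: 1/1 normal; order 12: 0/3 normal; order 18: 3/3 normal; order 36: 1/1 normal.
Total normal subgroups: 9.

9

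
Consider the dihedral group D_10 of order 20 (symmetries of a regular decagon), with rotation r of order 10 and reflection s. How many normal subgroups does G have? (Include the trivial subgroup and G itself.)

7

G has 22 subgroups. Checking conjugation-invariance by order — order 1: 1/1 normal; order 2: 1/11 normal; order 4: 0/5 normal; order 5: 1/1 normal; order 10: 3/3 normal; order 20: 1/1 normal.
Total normal subgroups: 7.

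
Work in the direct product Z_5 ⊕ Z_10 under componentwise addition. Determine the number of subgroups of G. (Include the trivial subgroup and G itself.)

16

|G| = 50, so by Lagrange every subgroup order divides 50. Divisors: 1, 2, 5, 10, 25, 50.
Subgroups by order — order 1: 1; order 2: 1; order 5: 6; order 10: 6; order 25: 1; order 50: 1.
Total: 1 + 1 + 6 + 6 + 1 + 1 = 16.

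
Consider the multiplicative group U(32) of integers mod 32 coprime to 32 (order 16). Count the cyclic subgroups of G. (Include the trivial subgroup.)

8

A cyclic subgroup of order d is generated by each of its φ(d) elements of order d, so the cyclic subgroups of order d number (#elements of order d)/φ(d).
Cyclic subgroups by order — order 1: 1; order 2: 3; order 4: 2; order 8: 2.
Total: 8.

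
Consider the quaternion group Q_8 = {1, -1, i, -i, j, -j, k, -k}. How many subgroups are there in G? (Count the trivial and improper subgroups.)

6

|G| = 8, so by Lagrange every subgroup order divides 8. Divisors: 1, 2, 4, 8.
Subgroups by order — order 1: 1; order 2: 1; order 4: 3; order 8: 1.
Total: 1 + 1 + 3 + 1 = 6.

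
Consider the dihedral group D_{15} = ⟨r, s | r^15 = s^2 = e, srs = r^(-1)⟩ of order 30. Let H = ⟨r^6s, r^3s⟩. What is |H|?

|⟨r^6s⟩| = 2 and |⟨r^3s⟩| = 2, so |H| is a multiple of lcm(2, 2) = 2 and divides |G| = 30.
Closing under the operation: H = {e, r^3, r^6, r^9, r^12, s, r^3s, r^6s, r^9s, r^12s}, so |H| = 10.

10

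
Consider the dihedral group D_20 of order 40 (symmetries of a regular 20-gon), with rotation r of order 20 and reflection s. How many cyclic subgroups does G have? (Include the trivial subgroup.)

26

Each element a generates a cyclic subgroup ⟨a⟩; distinct elements may generate the same one (a cyclic group of order d has φ(d) generators).
Cyclic subgroups by order — order 1: 1; order 2: 21; order 4: 1; order 5: 1; order 10: 1; order 20: 1.
Total: 26.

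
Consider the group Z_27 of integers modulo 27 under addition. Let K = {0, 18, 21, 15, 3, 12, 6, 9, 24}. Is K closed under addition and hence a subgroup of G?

|K| = 9 divides |G| = 27, consistent with Lagrange.
K contains the identity, every element's inverse is in K, and K is closed under +: it is a subgroup.
In fact K = ⟨3⟩.

Yes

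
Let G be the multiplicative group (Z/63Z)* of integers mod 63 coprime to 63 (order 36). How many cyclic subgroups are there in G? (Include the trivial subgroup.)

20

Each element a generates a cyclic subgroup ⟨a⟩; distinct elements may generate the same one (a cyclic group of order d has φ(d) generators).
Cyclic subgroups by order — order 1: 1; order 2: 3; order 3: 4; order 6: 12.
Total: 20.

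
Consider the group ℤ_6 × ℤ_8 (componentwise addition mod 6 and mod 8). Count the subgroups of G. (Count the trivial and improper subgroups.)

|G| = 48, so by Lagrange every subgroup order divides 48. Divisors: 1, 2, 3, 4, 6, 8, 12, 16, 24, 48.
Subgroups by order — order 1: 1; order 2: 3; order 3: 1; order 4: 3; order 6: 3; order 8: 3; order 12: 3; order 16: 1; order 24: 3; order 48: 1.
Total: 1 + 3 + 1 + 3 + 3 + 3 + 3 + 1 + 3 + 1 = 22.

22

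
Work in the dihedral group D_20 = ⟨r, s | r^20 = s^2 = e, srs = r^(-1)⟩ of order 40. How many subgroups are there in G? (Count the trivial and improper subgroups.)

48

|G| = 40, so by Lagrange every subgroup order divides 40. Divisors: 1, 2, 4, 5, 8, 10, 20, 40.
Subgroups by order — order 1: 1; order 2: 21; order 4: 11; order 5: 1; order 8: 5; order 10: 5; order 20: 3; order 40: 1.
Total: 1 + 21 + 11 + 1 + 5 + 5 + 3 + 1 = 48.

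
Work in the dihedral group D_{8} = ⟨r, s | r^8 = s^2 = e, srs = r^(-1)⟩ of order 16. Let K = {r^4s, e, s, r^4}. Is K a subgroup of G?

|K| = 4 divides |G| = 16, consistent with Lagrange.
K contains the identity, every element's inverse is in K, and K is closed under ·: it is a subgroup.

Yes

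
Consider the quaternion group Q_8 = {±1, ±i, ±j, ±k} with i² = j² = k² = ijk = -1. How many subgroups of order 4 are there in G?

|G| = 8 and 4 | 8, so subgroups of order 4 are possible by Lagrange.
The subgroups of order 4 are: {1, -1, i, -i}; {1, -1, j, -j}; {1, -1, k, -k}.
So G has 3 subgroups of order 4.

3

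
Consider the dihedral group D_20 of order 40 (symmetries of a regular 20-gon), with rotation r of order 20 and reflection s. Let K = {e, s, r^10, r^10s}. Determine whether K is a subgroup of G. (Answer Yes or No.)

Yes

|K| = 4 divides |G| = 40, consistent with Lagrange.
K contains the identity, every element's inverse is in K, and K is closed under ·: it is a subgroup.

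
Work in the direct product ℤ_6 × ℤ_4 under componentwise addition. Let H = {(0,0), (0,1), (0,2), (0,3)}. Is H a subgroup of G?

|H| = 4 divides |G| = 24, consistent with Lagrange.
H contains the identity, every element's inverse is in H, and H is closed under +: it is a subgroup.
In fact H = ⟨(0,1)⟩.

Yes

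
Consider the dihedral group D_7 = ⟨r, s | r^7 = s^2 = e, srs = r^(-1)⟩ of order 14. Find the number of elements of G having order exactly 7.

The elements of order 7 are: r, r^2, r^3, r^4, r^5, r^6.
That's 6.

6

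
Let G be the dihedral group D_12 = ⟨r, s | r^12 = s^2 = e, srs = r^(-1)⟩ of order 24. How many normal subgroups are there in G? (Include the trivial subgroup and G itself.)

9

G has 34 subgroups. Checking conjugation-invariance by order — order 1: 1/1 normal; order 2: 1/13 normal; order 3: 1/1 normal; order 4: 1/7 normal; order 6: 1/5 normal; order 8: 0/3 normal; order 12: 3/3 normal; order 24: 1/1 normal.
Total normal subgroups: 9.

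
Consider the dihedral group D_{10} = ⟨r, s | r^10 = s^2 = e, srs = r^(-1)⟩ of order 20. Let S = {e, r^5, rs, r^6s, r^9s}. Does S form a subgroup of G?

No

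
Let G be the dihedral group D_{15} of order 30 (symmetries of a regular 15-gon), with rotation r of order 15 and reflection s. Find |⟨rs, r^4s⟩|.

|⟨rs⟩| = 2 and |⟨r^4s⟩| = 2, so |H| is a multiple of lcm(2, 2) = 2 and divides |G| = 30.
Closing under the operation: H = {e, r^3, r^6, r^9, r^12, rs, r^4s, r^7s, r^10s, r^13s}, so |H| = 10.

10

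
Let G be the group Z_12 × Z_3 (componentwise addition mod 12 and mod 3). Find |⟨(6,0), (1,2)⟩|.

|⟨(6,0)⟩| = 2 and |⟨(1,2)⟩| = 12, so |H| is a multiple of lcm(2, 12) = 12 and divides |G| = 36.
Closing under the operation: H = {(0,0), (1,2), (2,1), (3,0), (4,2), (5,1), (6,0), (7,2), (8,1), (9,0), (10,2), (11,1)}, so |H| = 12.

12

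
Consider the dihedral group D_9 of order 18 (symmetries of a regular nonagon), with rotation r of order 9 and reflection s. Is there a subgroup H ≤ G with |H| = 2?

Yes

2 | 18. A subgroup of order 2 is {e, r^2s}.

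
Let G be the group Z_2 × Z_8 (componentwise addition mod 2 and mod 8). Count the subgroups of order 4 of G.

3

|G| = 16 and 4 | 16, so subgroups of order 4 are possible by Lagrange.
The subgroups of order 4 are: {(0,0), (0,2), (0,4), (0,6)}; {(0,0), (0,4), (1,0), (1,4)}; {(0,0), (0,4), (1,2), (1,6)}.
So G has 3 subgroups of order 4.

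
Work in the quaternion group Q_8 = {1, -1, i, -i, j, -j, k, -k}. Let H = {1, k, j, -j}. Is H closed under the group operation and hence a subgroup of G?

No

k ∈ H but its inverse -k ∉ H, so H is not a subgroup.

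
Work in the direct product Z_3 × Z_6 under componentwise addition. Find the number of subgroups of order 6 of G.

|G| = 18 and 6 | 18, so subgroups of order 6 are possible by Lagrange.
The subgroups of order 6 are: {(0,0), (0,1), (0,2), (0,3), (0,4), (0,5)}; {(0,0), (0,3), (1,0), (1,3), (2,0), (2,3)}; {(0,0), (0,3), (1,1), (1,4), (2,2), (2,5)}; {(0,0), (0,3), (1,2), (1,5), (2,1), (2,4)}.
So G has 4 subgroups of order 6.

4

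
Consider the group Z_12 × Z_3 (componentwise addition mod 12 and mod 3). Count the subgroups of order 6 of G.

4

|G| = 36 and 6 | 36, so subgroups of order 6 are possible by Lagrange.
The subgroups of order 6 are: {(0,0), (0,1), (0,2), (6,0), (6,1), (6,2)}; {(0,0), (2,0), (4,0), (6,0), (8,0), (10,0)}; {(0,0), (2,2), (4,1), (6,0), (8,2), (10,1)}; {(0,0), (2,1), (4,2), (6,0), (8,1), (10,2)}.
So G has 4 subgroups of order 6.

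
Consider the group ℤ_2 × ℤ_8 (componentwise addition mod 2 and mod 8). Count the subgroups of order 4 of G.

3

|G| = 16 and 4 | 16, so subgroups of order 4 are possible by Lagrange.
The subgroups of order 4 are: {(0,0), (0,2), (0,4), (0,6)}; {(0,0), (0,4), (1,0), (1,4)}; {(0,0), (0,4), (1,2), (1,6)}.
So G has 3 subgroups of order 4.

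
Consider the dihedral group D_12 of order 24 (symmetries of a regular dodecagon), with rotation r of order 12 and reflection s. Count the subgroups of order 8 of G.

3

|G| = 24 and 8 | 24, so subgroups of order 8 are possible by Lagrange.
The subgroups of order 8 are: {e, r^3, r^6, r^9, rs, r^4s, r^7s, r^10s}; {e, r^3, r^6, r^9, r^2s, r^5s, r^8s, r^11s}; {e, r^3, r^6, r^9, s, r^3s, r^6s, r^9s}.
So G has 3 subgroups of order 8.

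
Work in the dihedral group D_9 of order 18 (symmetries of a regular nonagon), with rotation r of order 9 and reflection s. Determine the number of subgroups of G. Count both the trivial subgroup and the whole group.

16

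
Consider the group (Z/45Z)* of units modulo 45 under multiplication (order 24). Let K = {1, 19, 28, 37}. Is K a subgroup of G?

|K| = 4 divides |G| = 24, consistent with Lagrange.
K contains the identity, every element's inverse is in K, and K is closed under ·: it is a subgroup.
In fact K = ⟨28⟩.

Yes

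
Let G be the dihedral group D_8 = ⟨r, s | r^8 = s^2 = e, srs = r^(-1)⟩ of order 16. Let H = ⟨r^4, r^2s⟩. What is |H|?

|⟨r^4⟩| = 2 and |⟨r^2s⟩| = 2, so |H| is a multiple of lcm(2, 2) = 2 and divides |G| = 16.
Closing under the operation: H = {e, r^4, r^2s, r^6s}, so |H| = 4.

4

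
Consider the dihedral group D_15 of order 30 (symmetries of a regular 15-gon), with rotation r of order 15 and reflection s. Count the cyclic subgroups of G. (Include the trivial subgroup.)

19

Group the elements of G by the cyclic subgroup they generate; each cyclic subgroup of order d accounts for φ(d) elements.
Cyclic subgroups by order — order 1: 1; order 2: 15; order 3: 1; order 5: 1; order 15: 1.
Total: 19.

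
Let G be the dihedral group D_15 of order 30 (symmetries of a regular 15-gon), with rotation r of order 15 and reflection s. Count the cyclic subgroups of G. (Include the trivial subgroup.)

19

Group the elements of G by the cyclic subgroup they generate; each cyclic subgroup of order d accounts for φ(d) elements.
Cyclic subgroups by order — order 1: 1; order 2: 15; order 3: 1; order 5: 1; order 15: 1.
Total: 19.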